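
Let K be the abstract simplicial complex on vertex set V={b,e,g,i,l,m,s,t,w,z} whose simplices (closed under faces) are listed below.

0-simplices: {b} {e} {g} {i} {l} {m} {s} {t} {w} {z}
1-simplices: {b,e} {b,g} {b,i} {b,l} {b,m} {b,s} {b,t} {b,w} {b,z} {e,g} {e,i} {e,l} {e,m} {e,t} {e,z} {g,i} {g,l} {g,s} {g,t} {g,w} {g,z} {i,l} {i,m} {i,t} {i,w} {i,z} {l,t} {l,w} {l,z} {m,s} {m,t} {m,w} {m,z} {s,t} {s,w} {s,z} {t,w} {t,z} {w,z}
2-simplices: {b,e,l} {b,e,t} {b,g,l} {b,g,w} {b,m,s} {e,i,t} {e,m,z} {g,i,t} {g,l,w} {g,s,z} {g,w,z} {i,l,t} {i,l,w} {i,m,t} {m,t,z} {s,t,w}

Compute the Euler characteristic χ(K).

n_0=10 n_1=39 n_2=16
χ=+10−39+16=-13

χ(K)=-13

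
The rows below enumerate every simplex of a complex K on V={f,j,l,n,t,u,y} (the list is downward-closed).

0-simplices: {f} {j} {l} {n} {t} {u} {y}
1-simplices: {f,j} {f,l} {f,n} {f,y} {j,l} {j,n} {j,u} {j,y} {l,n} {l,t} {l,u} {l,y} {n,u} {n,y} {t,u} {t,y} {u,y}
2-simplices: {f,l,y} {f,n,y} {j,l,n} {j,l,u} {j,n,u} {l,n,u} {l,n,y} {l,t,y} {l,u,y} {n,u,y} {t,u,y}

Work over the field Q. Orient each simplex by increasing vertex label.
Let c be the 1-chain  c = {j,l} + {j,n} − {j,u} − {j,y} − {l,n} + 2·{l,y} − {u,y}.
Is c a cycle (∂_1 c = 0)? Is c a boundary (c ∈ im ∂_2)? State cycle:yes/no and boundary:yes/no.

n_0=7 n_1=17 n_2=11  [Q]
∂1: piv[fj,fl,fn,fy,ju,lt] rk=6  ker:jl,jn,jy,ln,lu,ly,nu,ny,tu,ty,uy
∂2: piv[fly,fny,jln,jlu,jnu,lny,lty,luy,tuy] rk=9  ker:lnu,nuy
∂1c = 0
c vs im∂2: residual ≠ 0 ⇒ not boundary

cycle:yes boundary:no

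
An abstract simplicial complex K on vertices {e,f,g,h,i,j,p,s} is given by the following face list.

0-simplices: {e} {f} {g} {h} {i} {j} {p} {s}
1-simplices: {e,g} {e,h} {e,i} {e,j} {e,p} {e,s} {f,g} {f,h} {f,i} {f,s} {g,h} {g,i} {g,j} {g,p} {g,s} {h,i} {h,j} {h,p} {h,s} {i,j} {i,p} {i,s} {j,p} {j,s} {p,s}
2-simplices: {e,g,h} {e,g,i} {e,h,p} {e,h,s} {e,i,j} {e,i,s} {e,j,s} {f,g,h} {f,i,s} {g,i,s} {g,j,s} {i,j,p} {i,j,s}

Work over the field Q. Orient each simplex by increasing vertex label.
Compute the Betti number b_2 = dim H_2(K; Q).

b_2=1

n_0=8 n_1=25 n_2=13  [Q]
∂1: piv[eg,eh,ei,ej,ep,es,fg] rk=7  ker:fh,fi,fs,gh,gi,gj,gp,gs,hi,hj,hp,hs,ij,ip,is,jp,js,ps
∂2: piv[egh,egi,ehp,ehs,eij,eis,ejs,fgh,fis,gis,gjs,ijp] rk=12  ker:ijs
b_2=(13−12)−0=1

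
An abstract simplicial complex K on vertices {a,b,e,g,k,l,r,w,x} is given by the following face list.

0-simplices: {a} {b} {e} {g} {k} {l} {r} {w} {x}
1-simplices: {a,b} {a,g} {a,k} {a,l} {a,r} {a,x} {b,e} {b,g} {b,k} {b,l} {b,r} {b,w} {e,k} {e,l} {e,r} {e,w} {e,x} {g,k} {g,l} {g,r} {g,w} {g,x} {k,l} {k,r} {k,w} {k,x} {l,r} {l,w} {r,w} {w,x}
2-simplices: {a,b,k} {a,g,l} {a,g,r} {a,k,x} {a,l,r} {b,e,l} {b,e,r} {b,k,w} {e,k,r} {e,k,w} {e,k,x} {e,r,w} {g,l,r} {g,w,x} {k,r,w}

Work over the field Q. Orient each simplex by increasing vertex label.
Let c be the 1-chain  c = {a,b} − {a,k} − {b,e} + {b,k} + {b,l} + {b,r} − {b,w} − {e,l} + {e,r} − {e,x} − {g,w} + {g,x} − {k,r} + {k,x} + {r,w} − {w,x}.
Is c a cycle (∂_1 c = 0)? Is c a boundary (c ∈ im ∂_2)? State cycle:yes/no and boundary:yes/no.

n_0=9 n_1=30 n_2=15  [Q]
∂1: piv[ab,ag,ak,al,ar,ax,be,bw] rk=8  ker:bg,bk,bl,br,ek,el,er,ew,ex,gk,gl,gr,gw,gx,kl,kr,kw,kx,lr,lw,rw,wx
∂2: piv[abk,agl,agr,akx,alr,bel,ber,bkw,ekr,ekw,ekx,erw,gwx] rk=13  ker:glr,krw
∂1c = 0
c vs im∂2: residual ≠ 0 ⇒ not boundary

cycle:yes boundary:no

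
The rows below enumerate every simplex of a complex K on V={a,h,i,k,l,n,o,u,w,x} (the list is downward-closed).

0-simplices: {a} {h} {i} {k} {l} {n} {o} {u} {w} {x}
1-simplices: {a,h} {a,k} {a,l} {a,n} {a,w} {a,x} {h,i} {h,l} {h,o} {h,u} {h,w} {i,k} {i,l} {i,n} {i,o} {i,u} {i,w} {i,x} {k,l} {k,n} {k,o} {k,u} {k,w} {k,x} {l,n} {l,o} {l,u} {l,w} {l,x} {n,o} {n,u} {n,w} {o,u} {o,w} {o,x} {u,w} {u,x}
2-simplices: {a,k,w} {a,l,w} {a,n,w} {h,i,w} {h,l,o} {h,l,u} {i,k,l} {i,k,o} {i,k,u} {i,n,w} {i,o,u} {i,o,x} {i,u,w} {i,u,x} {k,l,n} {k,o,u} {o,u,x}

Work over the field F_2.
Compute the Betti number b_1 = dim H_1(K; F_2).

b_1=13

n_0=10 n_1=37 n_2=17  [Z2]
∂1: piv[ah,ak,al,an,aw,ax,hi,ho,hu] rk=9  ker:hl,hw,ik,il,in,io,iu,iw,ix,kl,kn,ko,ku,kw,kx,ln,lo,lu,lw,lx,no,nu,nw,ou,ow,ox,uw,ux
∂2: piv[akw,alw,anw,hiw,hlo,hlu,ikl,iko,iku,inw,iou,iox,iuw,iux,kln] rk=15  ker:kou,oux
b_1=(37−9)−15=13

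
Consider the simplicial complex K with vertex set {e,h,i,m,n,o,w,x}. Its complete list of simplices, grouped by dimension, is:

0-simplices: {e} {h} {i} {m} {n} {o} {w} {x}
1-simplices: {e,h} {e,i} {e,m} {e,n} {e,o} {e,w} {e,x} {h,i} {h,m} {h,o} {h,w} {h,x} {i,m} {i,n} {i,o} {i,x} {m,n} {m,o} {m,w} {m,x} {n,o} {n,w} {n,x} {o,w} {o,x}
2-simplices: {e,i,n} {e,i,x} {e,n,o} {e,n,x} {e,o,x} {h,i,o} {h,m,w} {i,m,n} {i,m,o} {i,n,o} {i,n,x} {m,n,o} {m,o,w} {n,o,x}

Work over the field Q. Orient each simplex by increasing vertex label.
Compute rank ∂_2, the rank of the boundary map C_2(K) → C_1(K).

n_0=8 n_1=25 n_2=14  [Q]
∂1: piv[eh,ei,em,en,eo,ew,ex] rk=7  ker:hi,hm,ho,hw,hx,im,in,io,ix,mn,mo,mw,mx,no,nw,nx,ow,ox
∂2: piv[ein,eix,eno,enx,eox,hio,hmw,imn,imo,ino,mow] rk=11  ker:inx,mno,nox
rk∂_2=11

rank∂_2=11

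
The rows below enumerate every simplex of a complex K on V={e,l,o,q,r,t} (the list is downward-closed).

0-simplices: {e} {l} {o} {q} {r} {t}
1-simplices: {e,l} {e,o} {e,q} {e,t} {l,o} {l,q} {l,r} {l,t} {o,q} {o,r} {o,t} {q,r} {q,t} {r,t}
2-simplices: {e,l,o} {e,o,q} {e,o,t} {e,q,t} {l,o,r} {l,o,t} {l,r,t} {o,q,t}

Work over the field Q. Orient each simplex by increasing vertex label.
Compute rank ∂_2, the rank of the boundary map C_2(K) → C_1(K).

n_0=6 n_1=14 n_2=8  [Q]
∂1: piv[el,eo,eq,et,lr] rk=5  ker:lo,lq,lt,oq,or,ot,qr,qt,rt
∂2: piv[elo,eoq,eot,eqt,lor,lot,lrt] rk=7  ker:oqt
rk∂_2=7

rank∂_2=7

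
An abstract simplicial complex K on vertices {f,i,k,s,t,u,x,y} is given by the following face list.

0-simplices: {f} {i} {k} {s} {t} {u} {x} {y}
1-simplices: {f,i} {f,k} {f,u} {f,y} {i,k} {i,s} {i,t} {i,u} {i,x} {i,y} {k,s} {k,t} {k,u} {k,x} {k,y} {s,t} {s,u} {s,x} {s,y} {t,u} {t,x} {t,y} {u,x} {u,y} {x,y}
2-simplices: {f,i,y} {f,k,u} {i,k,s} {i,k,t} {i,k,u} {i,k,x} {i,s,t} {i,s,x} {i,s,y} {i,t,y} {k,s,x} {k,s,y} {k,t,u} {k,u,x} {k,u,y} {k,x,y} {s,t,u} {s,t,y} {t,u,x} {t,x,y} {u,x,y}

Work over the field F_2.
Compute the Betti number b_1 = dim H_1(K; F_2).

n_0=8 n_1=25 n_2=21  [Z2]
∂1: piv[fi,fk,fu,fy,is,it,ix] rk=7  ker:ik,iu,iy,ks,kt,ku,kx,ky,st,su,sx,sy,tu,tx,ty,ux,uy,xy
∂2: piv[fiy,fku,iks,ikt,iku,ikx,ist,isx,isy,ity,ksy,ktu,kux,kuy,kxy,stu,tux] rk=17  ker:ksx,sty,txy,uxy
b_1=(25−7)−17=1

b_1=1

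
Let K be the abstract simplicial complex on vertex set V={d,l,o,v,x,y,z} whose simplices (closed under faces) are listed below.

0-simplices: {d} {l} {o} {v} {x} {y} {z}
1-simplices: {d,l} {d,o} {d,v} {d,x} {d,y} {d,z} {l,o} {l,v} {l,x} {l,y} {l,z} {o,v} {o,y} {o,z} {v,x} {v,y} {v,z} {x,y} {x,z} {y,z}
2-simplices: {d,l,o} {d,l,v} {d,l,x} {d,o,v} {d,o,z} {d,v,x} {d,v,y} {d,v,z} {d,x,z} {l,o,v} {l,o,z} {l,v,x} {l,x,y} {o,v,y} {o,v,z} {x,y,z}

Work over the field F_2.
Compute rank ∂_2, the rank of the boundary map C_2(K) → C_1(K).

n_0=7 n_1=20 n_2=16  [Z2]
∂1: piv[dl,do,dv,dx,dy,dz] rk=6  ker:lo,lv,lx,ly,lz,ov,oy,oz,vx,vy,vz,xy,xz,yz
∂2: piv[dlo,dlv,dlx,dov,doz,dvx,dvy,dvz,dxz,loz,lxy,ovy,xyz] rk=13  ker:lov,lvx,ovz
rk∂_2=13

rank∂_2=13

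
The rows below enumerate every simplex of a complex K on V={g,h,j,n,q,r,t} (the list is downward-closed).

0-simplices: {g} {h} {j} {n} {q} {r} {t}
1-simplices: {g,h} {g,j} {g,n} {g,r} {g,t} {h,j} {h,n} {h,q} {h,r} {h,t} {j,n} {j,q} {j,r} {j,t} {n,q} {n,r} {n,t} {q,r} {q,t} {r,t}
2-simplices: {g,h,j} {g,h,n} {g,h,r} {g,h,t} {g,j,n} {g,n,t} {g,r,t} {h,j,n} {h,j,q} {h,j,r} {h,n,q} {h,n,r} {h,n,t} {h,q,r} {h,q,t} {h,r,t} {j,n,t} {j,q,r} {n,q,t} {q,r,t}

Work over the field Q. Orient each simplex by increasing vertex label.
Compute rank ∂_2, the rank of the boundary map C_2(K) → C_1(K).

n_0=7 n_1=20 n_2=20  [Q]
∂1: piv[gh,gj,gn,gr,gt,hq] rk=6  ker:hj,hn,hr,ht,jn,jq,jr,jt,nq,nr,nt,qr,qt,rt
∂2: piv[ghj,ghn,ghr,ght,gjn,gnt,grt,hjq,hjr,hnq,hnr,hqr,hqt,jnt] rk=14  ker:hjn,hnt,hrt,jqr,nqt,qrt
rk∂_2=14

rank∂_2=14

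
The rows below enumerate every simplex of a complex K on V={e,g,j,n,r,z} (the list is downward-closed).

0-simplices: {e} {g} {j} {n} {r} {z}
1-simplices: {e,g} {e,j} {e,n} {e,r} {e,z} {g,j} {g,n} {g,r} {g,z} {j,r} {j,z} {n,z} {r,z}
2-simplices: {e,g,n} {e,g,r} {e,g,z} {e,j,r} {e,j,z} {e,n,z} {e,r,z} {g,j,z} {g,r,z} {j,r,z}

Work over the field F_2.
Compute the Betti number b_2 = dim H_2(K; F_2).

n_0=6 n_1=13 n_2=10  [Z2]
∂1: piv[eg,ej,en,er,ez] rk=5  ker:gj,gn,gr,gz,jr,jz,nz,rz
∂2: piv[egn,egr,egz,ejr,ejz,enz,erz,gjz] rk=8  ker:grz,jrz
b_2=(10−8)−0=2

b_2=2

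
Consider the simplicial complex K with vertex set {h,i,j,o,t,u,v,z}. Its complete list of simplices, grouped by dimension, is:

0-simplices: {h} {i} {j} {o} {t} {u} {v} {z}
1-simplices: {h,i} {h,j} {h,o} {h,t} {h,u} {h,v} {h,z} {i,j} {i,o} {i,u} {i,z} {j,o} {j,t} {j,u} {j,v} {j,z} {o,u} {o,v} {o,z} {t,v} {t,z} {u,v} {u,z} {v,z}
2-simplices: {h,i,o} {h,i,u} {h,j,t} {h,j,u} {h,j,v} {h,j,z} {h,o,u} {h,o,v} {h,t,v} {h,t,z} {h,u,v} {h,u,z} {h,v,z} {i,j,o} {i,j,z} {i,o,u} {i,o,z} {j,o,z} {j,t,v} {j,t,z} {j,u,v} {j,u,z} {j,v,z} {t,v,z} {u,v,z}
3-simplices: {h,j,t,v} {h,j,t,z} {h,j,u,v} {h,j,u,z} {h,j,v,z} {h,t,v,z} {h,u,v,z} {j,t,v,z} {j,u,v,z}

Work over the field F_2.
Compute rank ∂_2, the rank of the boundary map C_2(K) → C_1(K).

rank∂_2=16

n_0=8 n_1=24 n_2=25 n_3=9  [Z2]
∂1: piv[hi,hj,ho,ht,hu,hv,hz] rk=7  ker:ij,io,iu,iz,jo,jt,ju,jv,jz,ou,ov,oz,tv,tz,uv,uz,vz
∂2: piv[hio,hiu,hjt,hju,hjv,hjz,hou,hov,htv,htz,huv,huz,hvz,ijo,ijz,ioz] rk=16  ker:iou,joz,jtv,jtz,juv,juz,jvz,tvz,uvz
∂3: piv[hjtv,hjtz,hjuv,hjuz,hjvz,htvz,huvz] rk=7  ker:jtvz,juvz
rk∂_2=16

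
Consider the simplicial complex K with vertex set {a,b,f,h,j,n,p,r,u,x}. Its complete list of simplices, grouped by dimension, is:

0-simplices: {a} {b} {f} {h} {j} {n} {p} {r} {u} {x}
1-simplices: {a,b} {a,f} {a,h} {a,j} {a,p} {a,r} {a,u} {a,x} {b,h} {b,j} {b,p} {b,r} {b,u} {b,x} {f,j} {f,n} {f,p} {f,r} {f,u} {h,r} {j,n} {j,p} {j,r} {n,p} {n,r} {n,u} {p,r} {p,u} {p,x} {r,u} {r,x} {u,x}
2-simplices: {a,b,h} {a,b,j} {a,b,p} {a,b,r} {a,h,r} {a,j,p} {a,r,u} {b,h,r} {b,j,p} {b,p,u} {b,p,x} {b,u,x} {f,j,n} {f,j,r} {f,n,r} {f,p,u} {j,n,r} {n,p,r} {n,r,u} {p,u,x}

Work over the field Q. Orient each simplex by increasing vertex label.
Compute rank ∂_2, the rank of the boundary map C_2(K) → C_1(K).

rank∂_2=16

n_0=10 n_1=32 n_2=20  [Q]
∂1: piv[ab,af,ah,aj,ap,ar,au,ax,fn] rk=9  ker:bh,bj,bp,br,bu,bx,fj,fp,fr,fu,hr,jn,jp,jr,np,nr,nu,pr,pu,px,ru,rx,ux
∂2: piv[abh,abj,abp,abr,ahr,ajp,aru,bpu,bpx,bux,fjn,fjr,fnr,fpu,npr,nru] rk=16  ker:bhr,bjp,jnr,pux
rk∂_2=16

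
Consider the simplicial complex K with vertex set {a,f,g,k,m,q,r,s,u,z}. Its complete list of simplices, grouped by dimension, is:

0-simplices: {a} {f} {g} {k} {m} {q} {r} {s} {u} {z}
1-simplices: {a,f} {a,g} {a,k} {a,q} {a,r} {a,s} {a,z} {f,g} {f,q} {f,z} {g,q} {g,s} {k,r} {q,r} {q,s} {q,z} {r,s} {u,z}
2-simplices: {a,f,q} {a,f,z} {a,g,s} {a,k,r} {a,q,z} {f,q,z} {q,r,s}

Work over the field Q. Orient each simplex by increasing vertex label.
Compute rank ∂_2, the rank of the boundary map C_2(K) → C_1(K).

n_0=10 n_1=18 n_2=7  [Q]
∂1: piv[af,ag,ak,aq,ar,as,az,uz] rk=8  ker:fg,fq,fz,gq,gs,kr,qr,qs,qz,rs
∂2: piv[afq,afz,ags,akr,aqz,qrs] rk=6  ker:fqz
rk∂_2=6

rank∂_2=6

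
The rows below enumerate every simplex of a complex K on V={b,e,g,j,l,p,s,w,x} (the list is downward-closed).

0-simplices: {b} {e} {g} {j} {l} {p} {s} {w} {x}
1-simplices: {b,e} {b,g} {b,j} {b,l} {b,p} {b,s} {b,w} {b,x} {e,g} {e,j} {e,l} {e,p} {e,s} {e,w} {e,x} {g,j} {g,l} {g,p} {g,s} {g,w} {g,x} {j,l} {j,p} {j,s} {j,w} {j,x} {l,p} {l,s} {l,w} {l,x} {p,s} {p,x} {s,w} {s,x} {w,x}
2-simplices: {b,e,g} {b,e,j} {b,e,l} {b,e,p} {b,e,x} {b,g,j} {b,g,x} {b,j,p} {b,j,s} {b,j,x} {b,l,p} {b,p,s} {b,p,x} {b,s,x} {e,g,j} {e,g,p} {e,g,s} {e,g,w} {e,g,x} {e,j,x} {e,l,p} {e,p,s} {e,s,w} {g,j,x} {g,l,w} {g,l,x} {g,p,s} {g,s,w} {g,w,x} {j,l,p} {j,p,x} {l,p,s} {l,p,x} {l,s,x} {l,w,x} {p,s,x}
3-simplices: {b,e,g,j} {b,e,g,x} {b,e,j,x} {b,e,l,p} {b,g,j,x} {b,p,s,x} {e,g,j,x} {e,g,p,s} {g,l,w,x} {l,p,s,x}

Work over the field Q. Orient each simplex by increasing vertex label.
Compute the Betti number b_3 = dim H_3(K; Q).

b_3=1

n_0=9 n_1=35 n_2=36 n_3=10  [Q]
∂1: piv[be,bg,bj,bl,bp,bs,bw,bx] rk=8  ker:eg,ej,el,ep,es,ew,ex,gj,gl,gp,gs,gw,gx,jl,jp,js,jw,jx,lp,ls,lw,lx,ps,px,sw,sx,wx
∂2: piv[beg,bej,bel,bep,bex,bgj,bgx,bjp,bjs,bjx,blp,bps,bpx,bsx,egp,egs,egw,eps,esw,glw,glx,gwx,jlp,lps,lpx] rk=25  ker:egj,egx,ejx,elp,gjx,gps,gsw,jpx,lsx,lwx,psx
∂3: piv[begj,begx,bejx,belp,bgjx,bpsx,egps,glwx,lpsx] rk=9  ker:egjx
b_3=(10−9)−0=1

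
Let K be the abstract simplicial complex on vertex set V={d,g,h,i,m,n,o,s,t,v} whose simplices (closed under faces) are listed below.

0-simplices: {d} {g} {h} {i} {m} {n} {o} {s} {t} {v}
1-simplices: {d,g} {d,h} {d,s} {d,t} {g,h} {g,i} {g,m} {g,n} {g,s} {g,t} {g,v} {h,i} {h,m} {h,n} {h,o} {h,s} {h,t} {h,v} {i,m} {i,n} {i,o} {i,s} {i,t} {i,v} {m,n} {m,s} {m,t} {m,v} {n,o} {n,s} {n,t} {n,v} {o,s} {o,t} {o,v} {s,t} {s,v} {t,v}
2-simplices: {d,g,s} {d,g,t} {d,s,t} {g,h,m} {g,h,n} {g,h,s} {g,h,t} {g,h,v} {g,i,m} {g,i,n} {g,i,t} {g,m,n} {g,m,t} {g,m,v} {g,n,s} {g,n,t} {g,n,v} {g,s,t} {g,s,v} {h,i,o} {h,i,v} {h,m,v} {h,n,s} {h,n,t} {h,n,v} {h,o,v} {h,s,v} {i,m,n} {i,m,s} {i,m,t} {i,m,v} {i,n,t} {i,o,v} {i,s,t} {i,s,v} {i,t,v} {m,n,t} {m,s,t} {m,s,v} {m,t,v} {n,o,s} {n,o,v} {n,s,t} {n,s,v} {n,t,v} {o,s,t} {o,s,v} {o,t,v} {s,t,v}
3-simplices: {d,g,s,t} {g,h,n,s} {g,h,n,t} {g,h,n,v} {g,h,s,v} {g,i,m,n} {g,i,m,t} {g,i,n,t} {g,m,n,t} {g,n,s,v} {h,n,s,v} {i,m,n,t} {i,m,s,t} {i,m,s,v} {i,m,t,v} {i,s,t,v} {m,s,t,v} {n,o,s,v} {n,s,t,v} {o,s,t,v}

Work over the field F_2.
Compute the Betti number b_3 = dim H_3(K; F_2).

b_3=3

n_0=10 n_1=38 n_2=49 n_3=20  [Z2]
∂1: piv[dg,dh,ds,dt,gi,gm,gn,gv,ho] rk=9  ker:gh,gs,gt,hi,hm,hn,hs,ht,hv,im,in,io,is,it,iv,mn,ms,mt,mv,no,ns,nt,nv,os,ot,ov,st,sv,tv
∂2: piv[dgs,dgt,dst,ghm,ghn,ghs,ght,ghv,gim,gin,git,gmn,gmt,gmv,gns,gnt,gnv,gsv,hio,hiv,hov,ims,imv,ist,itv,nos,nov,ost] rk=28  ker:gst,hmv,hns,hnt,hnv,hsv,imn,imt,int,iov,isv,mnt,mst,msv,mtv,nst,nsv,ntv,osv,otv,stv
∂3: piv[dgst,ghns,ghnt,ghnv,ghsv,gimn,gimt,gint,gmnt,gnsv,imst,imsv,imtv,istv,nosv,nstv,ostv] rk=17  ker:hnsv,imnt,mstv
b_3=(20−17)−0=3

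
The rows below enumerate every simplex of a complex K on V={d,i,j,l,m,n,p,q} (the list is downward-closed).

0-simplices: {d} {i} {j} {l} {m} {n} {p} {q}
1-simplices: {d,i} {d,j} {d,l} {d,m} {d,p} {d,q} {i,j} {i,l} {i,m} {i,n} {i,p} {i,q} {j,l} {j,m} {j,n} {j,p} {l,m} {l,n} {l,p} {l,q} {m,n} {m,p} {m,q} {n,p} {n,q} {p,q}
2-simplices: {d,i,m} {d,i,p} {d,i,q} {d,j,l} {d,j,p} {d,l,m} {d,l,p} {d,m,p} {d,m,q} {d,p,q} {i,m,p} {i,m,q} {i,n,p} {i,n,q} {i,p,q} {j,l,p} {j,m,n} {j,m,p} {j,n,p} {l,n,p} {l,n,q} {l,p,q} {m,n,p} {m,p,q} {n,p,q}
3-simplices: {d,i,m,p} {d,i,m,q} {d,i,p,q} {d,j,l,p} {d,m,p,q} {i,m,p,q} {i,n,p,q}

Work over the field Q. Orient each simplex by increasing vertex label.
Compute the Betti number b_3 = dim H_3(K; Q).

b_3=1

n_0=8 n_1=26 n_2=25 n_3=7  [Q]
∂1: piv[di,dj,dl,dm,dp,dq,in] rk=7  ker:ij,il,im,ip,iq,jl,jm,jn,jp,lm,ln,lp,lq,mn,mp,mq,np,nq,pq
∂2: piv[dim,dip,diq,djl,djp,dlm,dlp,dmp,dmq,dpq,inp,inq,jmn,jmp,jnp,lnp,lnq] rk=17  ker:imp,imq,ipq,jlp,lpq,mnp,mpq,npq
∂3: piv[dimp,dimq,dipq,djlp,dmpq,inpq] rk=6  ker:impq
b_3=(7−6)−0=1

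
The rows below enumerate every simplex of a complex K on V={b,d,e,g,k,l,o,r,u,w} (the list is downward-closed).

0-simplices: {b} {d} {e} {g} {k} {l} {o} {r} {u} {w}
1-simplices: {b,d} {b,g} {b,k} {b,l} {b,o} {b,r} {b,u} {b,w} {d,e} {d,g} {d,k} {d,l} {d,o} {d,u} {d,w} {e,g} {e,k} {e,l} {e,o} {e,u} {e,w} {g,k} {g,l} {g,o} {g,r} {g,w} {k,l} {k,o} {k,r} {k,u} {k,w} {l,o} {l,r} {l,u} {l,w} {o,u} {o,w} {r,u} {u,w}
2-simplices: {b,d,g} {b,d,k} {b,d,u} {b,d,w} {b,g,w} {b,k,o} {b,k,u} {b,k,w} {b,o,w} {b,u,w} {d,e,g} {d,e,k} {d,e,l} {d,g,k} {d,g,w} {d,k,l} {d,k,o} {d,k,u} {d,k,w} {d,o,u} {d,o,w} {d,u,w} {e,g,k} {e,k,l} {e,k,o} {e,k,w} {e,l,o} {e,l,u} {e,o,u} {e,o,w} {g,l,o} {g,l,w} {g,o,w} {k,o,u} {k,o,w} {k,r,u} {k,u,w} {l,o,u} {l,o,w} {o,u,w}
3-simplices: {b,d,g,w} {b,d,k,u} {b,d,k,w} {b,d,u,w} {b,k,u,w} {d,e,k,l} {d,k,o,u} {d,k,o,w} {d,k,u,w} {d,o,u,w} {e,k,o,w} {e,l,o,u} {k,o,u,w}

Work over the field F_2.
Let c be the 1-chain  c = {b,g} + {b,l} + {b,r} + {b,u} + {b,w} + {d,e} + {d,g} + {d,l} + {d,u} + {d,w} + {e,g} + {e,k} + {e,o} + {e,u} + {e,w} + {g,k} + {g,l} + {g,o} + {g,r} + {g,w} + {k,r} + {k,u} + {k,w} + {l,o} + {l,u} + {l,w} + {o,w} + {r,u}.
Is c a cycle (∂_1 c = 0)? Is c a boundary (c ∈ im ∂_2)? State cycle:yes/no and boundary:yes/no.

n_0=10 n_1=39 n_2=40 n_3=13  [Z2]
∂1: piv[bd,bg,bk,bl,bo,br,bu,bw,de] rk=9  ker:dg,dk,dl,do,du,dw,eg,ek,el,eo,eu,ew,gk,gl,go,gr,gw,kl,ko,kr,ku,kw,lo,lr,lu,lw,ou,ow,ru,uw
∂2: piv[bdg,bdk,bdu,bdw,bgw,bko,bku,bkw,bow,buw,deg,dek,del,dgk,dkl,dko,dou,eko,ekw,elo,elu,eou,glo,glw,gow,kru] rk=26  ker:dgw,dku,dkw,dow,duw,egk,ekl,eow,kou,kow,kuw,lou,low,ouw
∂3: piv[bdgw,bdku,bdkw,bduw,bkuw,dekl,dkou,dkow,douw,ekow,elou] rk=11  ker:dkuw,kouw
∂1c = {b} + {d} + {k} + {w}

cycle:no boundary:no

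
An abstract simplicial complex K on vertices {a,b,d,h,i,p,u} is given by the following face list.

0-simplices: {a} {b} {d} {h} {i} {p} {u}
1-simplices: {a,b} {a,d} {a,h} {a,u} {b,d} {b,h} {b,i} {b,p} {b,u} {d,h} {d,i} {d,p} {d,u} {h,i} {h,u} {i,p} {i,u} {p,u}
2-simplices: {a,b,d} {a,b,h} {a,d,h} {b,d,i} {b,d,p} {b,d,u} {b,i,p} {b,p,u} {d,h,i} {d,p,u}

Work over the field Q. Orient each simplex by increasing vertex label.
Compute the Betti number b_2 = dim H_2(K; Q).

b_2=1

n_0=7 n_1=18 n_2=10  [Q]
∂1: piv[ab,ad,ah,au,bi,bp] rk=6  ker:bd,bh,bu,dh,di,dp,du,hi,hu,ip,iu,pu
∂2: piv[abd,abh,adh,bdi,bdp,bdu,bip,bpu,dhi] rk=9  ker:dpu
b_2=(10−9)−0=1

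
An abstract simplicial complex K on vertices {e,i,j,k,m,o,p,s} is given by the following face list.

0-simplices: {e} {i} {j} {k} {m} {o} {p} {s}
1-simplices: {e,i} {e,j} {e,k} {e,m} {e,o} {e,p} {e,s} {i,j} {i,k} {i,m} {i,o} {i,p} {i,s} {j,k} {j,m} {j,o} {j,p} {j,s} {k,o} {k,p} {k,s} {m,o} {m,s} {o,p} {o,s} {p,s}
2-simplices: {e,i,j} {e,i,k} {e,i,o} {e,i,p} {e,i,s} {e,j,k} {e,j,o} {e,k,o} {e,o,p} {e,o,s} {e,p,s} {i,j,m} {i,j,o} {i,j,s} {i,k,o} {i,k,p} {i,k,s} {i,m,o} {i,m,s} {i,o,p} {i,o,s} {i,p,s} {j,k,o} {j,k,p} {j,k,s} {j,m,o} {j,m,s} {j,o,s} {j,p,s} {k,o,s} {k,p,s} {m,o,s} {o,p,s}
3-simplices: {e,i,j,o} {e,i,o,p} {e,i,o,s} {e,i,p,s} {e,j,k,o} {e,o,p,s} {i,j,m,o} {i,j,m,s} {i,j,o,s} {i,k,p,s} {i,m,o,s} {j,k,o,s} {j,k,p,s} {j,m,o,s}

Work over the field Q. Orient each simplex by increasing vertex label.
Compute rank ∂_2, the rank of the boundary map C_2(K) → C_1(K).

n_0=8 n_1=26 n_2=33 n_3=14  [Q]
∂1: piv[ei,ej,ek,em,eo,ep,es] rk=7  ker:ij,ik,im,io,ip,is,jk,jm,jo,jp,js,ko,kp,ks,mo,ms,op,os,ps
∂2: piv[eij,eik,eio,eip,eis,ejk,ejo,eko,eop,eos,eps,ijm,ijs,ikp,iks,imo,ims,jkp] rk=18  ker:ijo,iko,iop,ios,ips,jko,jks,jmo,jms,jos,jps,kos,kps,mos,ops
∂3: piv[eijo,eiop,eios,eips,ejko,eops,ijmo,ijms,ijos,ikps,imos,jkos,jkps] rk=13  ker:jmos
rk∂_2=18

rank∂_2=18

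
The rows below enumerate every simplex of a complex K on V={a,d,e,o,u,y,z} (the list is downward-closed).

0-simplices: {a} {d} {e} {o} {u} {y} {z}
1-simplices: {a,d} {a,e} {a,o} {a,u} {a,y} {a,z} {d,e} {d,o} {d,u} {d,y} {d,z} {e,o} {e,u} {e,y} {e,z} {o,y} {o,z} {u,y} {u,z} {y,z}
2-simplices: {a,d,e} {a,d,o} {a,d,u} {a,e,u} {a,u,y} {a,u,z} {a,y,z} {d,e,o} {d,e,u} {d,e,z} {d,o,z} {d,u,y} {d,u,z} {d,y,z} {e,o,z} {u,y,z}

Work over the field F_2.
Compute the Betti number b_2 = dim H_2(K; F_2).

b_2=4

n_0=7 n_1=20 n_2=16  [Z2]
∂1: piv[ad,ae,ao,au,ay,az] rk=6  ker:de,do,du,dy,dz,eo,eu,ey,ez,oy,oz,uy,uz,yz
∂2: piv[ade,ado,adu,aeu,auy,auz,ayz,deo,dez,doz,duy,duz] rk=12  ker:deu,dyz,eoz,uyz
b_2=(16−12)−0=4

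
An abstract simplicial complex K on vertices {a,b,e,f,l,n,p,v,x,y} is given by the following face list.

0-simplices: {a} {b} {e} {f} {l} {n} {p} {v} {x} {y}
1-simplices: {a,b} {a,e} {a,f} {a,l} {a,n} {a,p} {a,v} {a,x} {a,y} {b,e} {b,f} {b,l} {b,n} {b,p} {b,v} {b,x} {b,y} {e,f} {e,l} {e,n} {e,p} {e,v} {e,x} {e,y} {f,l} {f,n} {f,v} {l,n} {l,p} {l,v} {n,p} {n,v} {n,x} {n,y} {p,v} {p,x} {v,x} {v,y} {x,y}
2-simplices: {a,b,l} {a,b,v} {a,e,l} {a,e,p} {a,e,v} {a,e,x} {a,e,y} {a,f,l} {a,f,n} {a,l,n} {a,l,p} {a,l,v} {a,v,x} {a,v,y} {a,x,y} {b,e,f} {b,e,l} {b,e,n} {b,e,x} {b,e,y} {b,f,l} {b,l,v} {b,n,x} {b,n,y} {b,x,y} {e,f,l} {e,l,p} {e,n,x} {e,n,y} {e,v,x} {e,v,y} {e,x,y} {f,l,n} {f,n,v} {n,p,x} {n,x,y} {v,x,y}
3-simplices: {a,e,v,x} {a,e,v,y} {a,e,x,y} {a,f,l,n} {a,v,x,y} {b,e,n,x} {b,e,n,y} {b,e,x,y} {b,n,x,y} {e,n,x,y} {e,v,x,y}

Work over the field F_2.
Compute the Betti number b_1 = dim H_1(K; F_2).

n_0=10 n_1=39 n_2=37 n_3=11  [Z2]
∂1: piv[ab,ae,af,al,an,ap,av,ax,ay] rk=9  ker:be,bf,bl,bn,bp,bv,bx,by,ef,el,en,ep,ev,ex,ey,fl,fn,fv,ln,lp,lv,np,nv,nx,ny,pv,px,vx,vy,xy
∂2: piv[abl,abv,ael,aep,aev,aex,aey,afl,afn,aln,alp,alv,avx,avy,axy,bef,bel,ben,bex,bey,bfl,bnx,bny,fnv,npx] rk=25  ker:blv,bxy,efl,elp,enx,eny,evx,evy,exy,fln,nxy,vxy
∂3: piv[aevx,aevy,aexy,afln,avxy,benx,beny,bexy,bnxy] rk=9  ker:enxy,evxy
b_1=(39−9)−25=5

b_1=5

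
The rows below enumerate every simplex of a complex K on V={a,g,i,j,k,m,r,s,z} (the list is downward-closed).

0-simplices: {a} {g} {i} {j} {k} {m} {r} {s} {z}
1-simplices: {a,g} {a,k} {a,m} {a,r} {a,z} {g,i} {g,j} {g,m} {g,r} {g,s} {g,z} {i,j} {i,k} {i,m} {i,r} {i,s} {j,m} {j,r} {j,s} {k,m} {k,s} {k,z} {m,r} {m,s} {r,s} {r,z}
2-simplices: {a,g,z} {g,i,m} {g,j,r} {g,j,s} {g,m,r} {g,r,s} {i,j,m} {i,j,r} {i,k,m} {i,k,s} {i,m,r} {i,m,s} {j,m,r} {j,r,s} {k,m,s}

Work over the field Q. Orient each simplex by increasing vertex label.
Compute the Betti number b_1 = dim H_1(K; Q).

n_0=9 n_1=26 n_2=15  [Q]
∂1: piv[ag,ak,am,ar,az,gi,gj,gs] rk=8  ker:gm,gr,gz,ij,ik,im,ir,is,jm,jr,js,km,ks,kz,mr,ms,rs,rz
∂2: piv[agz,gim,gjr,gjs,gmr,grs,ijm,ijr,ikm,iks,imr,ims] rk=12  ker:jmr,jrs,kms
b_1=(26−8)−12=6

b_1=6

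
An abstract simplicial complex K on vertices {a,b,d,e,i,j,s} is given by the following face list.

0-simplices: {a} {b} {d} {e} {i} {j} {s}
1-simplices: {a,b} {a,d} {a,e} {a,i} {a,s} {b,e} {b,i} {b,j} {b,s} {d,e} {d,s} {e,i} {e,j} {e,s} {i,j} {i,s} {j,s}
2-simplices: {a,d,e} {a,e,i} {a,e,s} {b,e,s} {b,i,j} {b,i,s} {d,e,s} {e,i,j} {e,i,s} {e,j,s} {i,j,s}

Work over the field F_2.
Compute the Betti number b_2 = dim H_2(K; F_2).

b_2=1

n_0=7 n_1=17 n_2=11  [Z2]
∂1: piv[ab,ad,ae,ai,as,bj] rk=6  ker:be,bi,bs,de,ds,ei,ej,es,ij,is,js
∂2: piv[ade,aei,aes,bes,bij,bis,des,eij,eis,ejs] rk=10  ker:ijs
b_2=(11−10)−0=1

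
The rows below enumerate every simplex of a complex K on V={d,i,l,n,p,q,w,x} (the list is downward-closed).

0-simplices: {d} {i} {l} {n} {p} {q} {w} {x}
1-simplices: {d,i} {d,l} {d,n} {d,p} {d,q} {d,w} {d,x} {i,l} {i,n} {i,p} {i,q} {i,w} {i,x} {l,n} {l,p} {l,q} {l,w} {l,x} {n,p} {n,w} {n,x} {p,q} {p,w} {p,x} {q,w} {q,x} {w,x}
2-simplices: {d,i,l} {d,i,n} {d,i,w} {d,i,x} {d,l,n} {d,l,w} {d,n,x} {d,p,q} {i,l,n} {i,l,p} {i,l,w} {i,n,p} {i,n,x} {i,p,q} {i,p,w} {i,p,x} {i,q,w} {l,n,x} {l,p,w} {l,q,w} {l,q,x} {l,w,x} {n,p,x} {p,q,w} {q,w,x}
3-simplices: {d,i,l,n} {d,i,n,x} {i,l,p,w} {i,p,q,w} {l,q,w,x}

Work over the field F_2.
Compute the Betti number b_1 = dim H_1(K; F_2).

n_0=8 n_1=27 n_2=25 n_3=5  [Z2]
∂1: piv[di,dl,dn,dp,dq,dw,dx] rk=7  ker:il,in,ip,iq,iw,ix,ln,lp,lq,lw,lx,np,nw,nx,pq,pw,px,qw,qx,wx
∂2: piv[dil,din,diw,dix,dln,dlw,dnx,dpq,ilp,inp,ipq,ipw,ipx,iqw,lnx,lqw,lqx,lwx] rk=18  ker:iln,ilw,inx,lpw,npx,pqw,qwx
∂3: piv[diln,dinx,ilpw,ipqw,lqwx] rk=5
b_1=(27−7)−18=2

b_1=2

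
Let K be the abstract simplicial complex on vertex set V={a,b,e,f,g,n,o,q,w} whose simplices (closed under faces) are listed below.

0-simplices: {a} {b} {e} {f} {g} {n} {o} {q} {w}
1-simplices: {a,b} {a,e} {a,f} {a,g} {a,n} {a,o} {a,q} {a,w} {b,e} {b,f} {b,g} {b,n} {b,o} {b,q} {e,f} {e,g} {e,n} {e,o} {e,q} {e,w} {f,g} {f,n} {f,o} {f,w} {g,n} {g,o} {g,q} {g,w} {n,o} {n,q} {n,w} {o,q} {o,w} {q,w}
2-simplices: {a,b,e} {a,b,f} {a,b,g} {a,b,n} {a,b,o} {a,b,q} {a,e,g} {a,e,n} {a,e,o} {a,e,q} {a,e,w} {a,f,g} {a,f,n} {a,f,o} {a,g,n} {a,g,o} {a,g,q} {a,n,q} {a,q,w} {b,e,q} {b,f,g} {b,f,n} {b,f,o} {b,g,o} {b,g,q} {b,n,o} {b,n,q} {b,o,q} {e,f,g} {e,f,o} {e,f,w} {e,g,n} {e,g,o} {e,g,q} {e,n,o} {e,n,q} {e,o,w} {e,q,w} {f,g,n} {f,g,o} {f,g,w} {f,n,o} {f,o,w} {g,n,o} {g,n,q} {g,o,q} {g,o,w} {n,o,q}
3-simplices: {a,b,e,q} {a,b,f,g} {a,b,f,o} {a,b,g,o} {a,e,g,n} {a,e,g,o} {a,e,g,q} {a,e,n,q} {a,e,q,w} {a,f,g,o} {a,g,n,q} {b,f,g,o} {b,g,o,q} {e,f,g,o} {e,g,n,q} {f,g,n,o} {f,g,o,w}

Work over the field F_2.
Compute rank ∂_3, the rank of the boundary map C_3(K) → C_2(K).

n_0=9 n_1=34 n_2=48 n_3=17  [Z2]
∂1: piv[ab,ae,af,ag,an,ao,aq,aw] rk=8  ker:be,bf,bg,bn,bo,bq,ef,eg,en,eo,eq,ew,fg,fn,fo,fw,gn,go,gq,gw,no,nq,nw,oq,ow,qw
∂2: piv[abe,abf,abg,abn,abo,abq,aeg,aen,aeo,aeq,aew,afg,afn,afo,agn,ago,agq,anq,aqw,bno,boq,efg,efw,eow,fgw] rk=25  ker:beq,bfg,bfn,bfo,bgo,bgq,bnq,efo,egn,ego,egq,eno,enq,eqw,fgn,fgo,fno,fow,gno,gnq,goq,gow,noq
∂3: piv[abeq,abfg,abfo,abgo,aegn,aego,aegq,aenq,aeqw,afgo,agnq,bgoq,efgo,fgno,fgow] rk=15  ker:bfgo,egnq
rk∂_3=15

rank∂_3=15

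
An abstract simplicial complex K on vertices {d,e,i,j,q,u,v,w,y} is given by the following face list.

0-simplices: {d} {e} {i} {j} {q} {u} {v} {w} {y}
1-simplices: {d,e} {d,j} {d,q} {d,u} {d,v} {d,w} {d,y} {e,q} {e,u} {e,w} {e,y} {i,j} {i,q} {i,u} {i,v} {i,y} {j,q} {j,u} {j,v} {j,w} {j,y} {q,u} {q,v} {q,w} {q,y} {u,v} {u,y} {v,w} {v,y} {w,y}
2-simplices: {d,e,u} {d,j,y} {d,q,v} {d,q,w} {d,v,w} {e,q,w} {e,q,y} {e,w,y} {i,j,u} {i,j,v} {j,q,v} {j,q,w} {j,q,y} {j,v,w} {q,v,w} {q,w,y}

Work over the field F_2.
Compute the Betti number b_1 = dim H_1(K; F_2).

b_1=9

n_0=9 n_1=30 n_2=16  [Z2]
∂1: piv[de,dj,dq,du,dv,dw,dy,ij] rk=8  ker:eq,eu,ew,ey,iq,iu,iv,iy,jq,ju,jv,jw,jy,qu,qv,qw,qy,uv,uy,vw,vy,wy
∂2: piv[deu,djy,dqv,dqw,dvw,eqw,eqy,ewy,iju,ijv,jqv,jqw,jqy] rk=13  ker:jvw,qvw,qwy
b_1=(30−8)−13=9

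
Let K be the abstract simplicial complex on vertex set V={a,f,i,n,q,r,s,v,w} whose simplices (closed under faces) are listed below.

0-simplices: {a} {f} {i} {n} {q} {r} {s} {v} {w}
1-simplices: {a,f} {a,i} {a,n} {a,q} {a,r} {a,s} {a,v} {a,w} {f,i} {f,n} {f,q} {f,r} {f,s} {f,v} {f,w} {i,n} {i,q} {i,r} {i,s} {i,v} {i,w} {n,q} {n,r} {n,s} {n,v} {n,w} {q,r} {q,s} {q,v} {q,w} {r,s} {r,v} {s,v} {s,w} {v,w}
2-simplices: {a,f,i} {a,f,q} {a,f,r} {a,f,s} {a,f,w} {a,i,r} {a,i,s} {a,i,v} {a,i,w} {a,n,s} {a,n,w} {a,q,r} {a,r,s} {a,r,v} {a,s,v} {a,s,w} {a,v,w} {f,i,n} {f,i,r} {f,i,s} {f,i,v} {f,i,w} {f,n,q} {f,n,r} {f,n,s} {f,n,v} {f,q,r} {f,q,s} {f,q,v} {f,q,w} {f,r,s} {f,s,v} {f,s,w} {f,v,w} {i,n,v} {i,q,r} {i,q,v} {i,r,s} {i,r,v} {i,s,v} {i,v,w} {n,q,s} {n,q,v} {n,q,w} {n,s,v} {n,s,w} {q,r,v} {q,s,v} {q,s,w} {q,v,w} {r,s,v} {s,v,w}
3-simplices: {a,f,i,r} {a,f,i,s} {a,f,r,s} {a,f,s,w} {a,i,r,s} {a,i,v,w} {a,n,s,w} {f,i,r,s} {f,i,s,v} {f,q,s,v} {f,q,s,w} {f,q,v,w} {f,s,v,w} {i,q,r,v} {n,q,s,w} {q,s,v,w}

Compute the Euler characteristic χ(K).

χ(K)=10

n_0=9 n_1=35 n_2=52 n_3=16
χ=+9−35+52−16=10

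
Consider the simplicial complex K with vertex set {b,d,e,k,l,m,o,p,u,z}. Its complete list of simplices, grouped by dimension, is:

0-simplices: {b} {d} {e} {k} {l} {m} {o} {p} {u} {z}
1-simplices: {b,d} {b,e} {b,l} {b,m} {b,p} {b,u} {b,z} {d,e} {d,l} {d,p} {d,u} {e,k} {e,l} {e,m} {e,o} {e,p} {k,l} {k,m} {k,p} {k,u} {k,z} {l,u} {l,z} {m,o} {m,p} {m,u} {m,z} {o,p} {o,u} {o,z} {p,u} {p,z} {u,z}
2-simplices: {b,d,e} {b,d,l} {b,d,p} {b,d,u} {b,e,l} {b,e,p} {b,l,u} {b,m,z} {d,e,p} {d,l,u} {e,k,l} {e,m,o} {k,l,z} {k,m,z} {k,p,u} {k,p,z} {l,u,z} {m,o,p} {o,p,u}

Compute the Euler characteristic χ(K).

n_0=10 n_1=33 n_2=19
χ=+10−33+19=-4

χ(K)=-4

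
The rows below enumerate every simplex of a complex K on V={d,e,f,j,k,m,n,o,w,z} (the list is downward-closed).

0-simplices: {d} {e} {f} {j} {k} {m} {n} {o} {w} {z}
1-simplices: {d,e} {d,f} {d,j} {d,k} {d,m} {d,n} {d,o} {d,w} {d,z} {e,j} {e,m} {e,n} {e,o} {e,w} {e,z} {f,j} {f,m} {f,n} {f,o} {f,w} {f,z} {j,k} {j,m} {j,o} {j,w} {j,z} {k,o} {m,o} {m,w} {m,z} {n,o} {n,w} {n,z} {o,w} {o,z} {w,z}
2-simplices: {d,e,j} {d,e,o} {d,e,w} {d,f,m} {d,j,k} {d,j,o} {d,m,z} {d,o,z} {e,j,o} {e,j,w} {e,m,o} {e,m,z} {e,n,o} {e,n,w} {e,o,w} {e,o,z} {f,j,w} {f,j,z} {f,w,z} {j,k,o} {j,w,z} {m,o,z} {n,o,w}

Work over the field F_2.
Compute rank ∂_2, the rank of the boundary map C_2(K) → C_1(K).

n_0=10 n_1=36 n_2=23  [Z2]
∂1: piv[de,df,dj,dk,dm,dn,do,dw,dz] rk=9  ker:ej,em,en,eo,ew,ez,fj,fm,fn,fo,fw,fz,jk,jm,jo,jw,jz,ko,mo,mw,mz,no,nw,nz,ow,oz,wz
∂2: piv[dej,deo,dew,dfm,djk,djo,dmz,doz,ejw,emo,emz,eno,enw,eow,eoz,fjw,fjz,fwz,jko] rk=19  ker:ejo,jwz,moz,now
rk∂_2=19

rank∂_2=19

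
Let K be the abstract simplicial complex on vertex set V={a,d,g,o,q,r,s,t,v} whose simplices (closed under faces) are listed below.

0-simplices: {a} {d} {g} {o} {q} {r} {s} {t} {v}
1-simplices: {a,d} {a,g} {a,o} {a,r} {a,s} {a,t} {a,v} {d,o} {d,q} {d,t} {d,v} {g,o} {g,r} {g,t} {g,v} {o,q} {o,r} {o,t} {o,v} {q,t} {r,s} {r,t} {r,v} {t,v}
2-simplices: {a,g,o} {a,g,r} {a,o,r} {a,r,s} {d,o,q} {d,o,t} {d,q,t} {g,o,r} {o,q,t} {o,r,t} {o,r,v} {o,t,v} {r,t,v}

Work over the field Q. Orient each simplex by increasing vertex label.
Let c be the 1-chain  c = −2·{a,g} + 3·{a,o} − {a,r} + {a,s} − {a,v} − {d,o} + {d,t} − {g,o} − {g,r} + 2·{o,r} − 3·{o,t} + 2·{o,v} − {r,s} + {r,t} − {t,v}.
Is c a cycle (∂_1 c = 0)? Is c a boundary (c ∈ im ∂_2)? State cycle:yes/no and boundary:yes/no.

n_0=9 n_1=24 n_2=13  [Q]
∂1: piv[ad,ag,ao,ar,as,at,av,dq] rk=8  ker:do,dt,dv,go,gr,gt,gv,oq,or,ot,ov,qt,rs,rt,rv,tv
∂2: piv[ago,agr,aor,ars,doq,dot,dqt,ort,orv,otv] rk=10  ker:gor,oqt,rtv
∂1c = 0
c vs im∂2: residual ≠ 0 ⇒ not boundary

cycle:yes boundary:no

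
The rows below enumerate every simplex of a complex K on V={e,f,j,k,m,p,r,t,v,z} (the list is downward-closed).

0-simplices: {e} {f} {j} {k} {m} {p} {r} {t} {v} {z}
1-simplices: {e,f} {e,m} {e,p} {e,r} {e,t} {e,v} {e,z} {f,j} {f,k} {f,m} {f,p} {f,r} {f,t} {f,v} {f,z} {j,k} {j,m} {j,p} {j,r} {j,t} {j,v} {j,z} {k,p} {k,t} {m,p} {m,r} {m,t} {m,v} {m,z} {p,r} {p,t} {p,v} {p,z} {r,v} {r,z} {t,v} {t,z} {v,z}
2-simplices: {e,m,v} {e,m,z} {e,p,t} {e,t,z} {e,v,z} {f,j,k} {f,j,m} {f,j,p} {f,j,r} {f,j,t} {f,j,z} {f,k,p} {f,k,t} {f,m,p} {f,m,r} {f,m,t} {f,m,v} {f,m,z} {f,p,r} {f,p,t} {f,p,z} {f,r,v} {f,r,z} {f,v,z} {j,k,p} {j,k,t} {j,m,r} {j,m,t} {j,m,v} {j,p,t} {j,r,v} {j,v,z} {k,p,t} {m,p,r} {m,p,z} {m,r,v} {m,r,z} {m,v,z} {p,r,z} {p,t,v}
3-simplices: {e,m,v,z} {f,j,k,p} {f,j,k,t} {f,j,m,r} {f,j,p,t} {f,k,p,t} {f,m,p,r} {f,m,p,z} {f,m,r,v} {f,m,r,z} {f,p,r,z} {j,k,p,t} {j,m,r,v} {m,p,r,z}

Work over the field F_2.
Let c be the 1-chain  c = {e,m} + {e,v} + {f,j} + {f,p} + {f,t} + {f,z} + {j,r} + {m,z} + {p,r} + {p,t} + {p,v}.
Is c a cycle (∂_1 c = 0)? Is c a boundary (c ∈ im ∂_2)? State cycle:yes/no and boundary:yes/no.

n_0=10 n_1=38 n_2=40 n_3=14  [Z2]
∂1: piv[ef,em,ep,er,et,ev,ez,fj,fk] rk=9  ker:fm,fp,fr,ft,fv,fz,jk,jm,jp,jr,jt,jv,jz,kp,kt,mp,mr,mt,mv,mz,pr,pt,pv,pz,rv,rz,tv,tz,vz
∂2: piv[emv,emz,ept,etz,evz,fjk,fjm,fjp,fjr,fjt,fjz,fkp,fkt,fmp,fmr,fmt,fmv,fmz,fpr,fpt,fpz,frv,frz,jmv,ptv] rk=25  ker:fvz,jkp,jkt,jmr,jmt,jpt,jrv,jvz,kpt,mpr,mpz,mrv,mrz,mvz,prz
∂3: piv[emvz,fjkp,fjkt,fjmr,fjpt,fkpt,fmpr,fmpz,fmrv,fmrz,fprz,jmrv] rk=12  ker:jkpt,mprz
∂1c = 0
c vs im∂2: residual ≠ 0 ⇒ not boundary

cycle:yes boundary:no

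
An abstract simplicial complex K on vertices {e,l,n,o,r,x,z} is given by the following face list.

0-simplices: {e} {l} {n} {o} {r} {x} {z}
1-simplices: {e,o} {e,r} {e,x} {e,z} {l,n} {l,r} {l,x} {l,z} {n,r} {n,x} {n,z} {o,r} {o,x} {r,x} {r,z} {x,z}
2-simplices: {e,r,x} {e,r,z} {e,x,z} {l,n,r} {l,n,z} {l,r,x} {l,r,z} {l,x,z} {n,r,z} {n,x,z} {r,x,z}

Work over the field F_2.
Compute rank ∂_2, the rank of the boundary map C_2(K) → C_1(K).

rank∂_2=8

n_0=7 n_1=16 n_2=11  [Z2]
∂1: piv[eo,er,ex,ez,ln,lr] rk=6  ker:lx,lz,nr,nx,nz,or,ox,rx,rz,xz
∂2: piv[erx,erz,exz,lnr,lnz,lrx,lrz,nxz] rk=8  ker:lxz,nrz,rxz
rk∂_2=8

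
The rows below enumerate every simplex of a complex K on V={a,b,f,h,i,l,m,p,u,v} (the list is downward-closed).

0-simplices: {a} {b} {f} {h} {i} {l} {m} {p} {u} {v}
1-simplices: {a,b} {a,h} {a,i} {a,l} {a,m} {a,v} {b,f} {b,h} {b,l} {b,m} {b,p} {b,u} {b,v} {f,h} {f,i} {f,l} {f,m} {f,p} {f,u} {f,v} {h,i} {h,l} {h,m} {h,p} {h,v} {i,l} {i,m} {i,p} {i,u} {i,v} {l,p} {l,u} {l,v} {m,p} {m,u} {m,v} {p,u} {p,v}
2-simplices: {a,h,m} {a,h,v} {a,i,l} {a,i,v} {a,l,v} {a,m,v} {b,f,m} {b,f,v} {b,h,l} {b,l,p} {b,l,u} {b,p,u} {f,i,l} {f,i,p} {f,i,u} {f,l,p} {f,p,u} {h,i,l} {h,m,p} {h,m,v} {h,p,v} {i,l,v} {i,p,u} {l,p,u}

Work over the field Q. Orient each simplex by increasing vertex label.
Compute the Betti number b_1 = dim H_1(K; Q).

n_0=10 n_1=38 n_2=24  [Q]
∂1: piv[ab,ah,ai,al,am,av,bf,bp,bu] rk=9  ker:bh,bl,bm,bv,fh,fi,fl,fm,fp,fu,fv,hi,hl,hm,hp,hv,il,im,ip,iu,iv,lp,lu,lv,mp,mu,mv,pu,pv
∂2: piv[ahm,ahv,ail,aiv,alv,amv,bfm,bfv,bhl,blp,blu,bpu,fil,fip,fiu,flp,fpu,hil,hmp,hpv] rk=20  ker:hmv,ilv,ipu,lpu
b_1=(38−9)−20=9

b_1=9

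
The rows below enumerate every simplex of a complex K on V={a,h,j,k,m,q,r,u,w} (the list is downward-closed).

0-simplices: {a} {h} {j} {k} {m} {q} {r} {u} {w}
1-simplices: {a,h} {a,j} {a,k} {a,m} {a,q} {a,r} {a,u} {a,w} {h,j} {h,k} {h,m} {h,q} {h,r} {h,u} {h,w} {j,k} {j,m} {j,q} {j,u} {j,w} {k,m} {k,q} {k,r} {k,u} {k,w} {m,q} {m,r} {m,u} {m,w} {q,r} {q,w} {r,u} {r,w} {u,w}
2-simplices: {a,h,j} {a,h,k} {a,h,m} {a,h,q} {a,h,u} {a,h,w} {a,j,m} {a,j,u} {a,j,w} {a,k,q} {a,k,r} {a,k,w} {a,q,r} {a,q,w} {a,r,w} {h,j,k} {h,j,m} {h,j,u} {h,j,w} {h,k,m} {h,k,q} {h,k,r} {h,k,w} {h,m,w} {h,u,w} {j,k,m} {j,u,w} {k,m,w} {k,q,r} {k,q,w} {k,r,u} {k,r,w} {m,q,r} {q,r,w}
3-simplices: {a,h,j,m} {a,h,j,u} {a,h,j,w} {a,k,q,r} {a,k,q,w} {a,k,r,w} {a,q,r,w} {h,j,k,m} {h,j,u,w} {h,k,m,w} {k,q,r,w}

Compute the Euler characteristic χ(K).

n_0=9 n_1=34 n_2=34 n_3=11
χ=+9−34+34−11=-2

χ(K)=-2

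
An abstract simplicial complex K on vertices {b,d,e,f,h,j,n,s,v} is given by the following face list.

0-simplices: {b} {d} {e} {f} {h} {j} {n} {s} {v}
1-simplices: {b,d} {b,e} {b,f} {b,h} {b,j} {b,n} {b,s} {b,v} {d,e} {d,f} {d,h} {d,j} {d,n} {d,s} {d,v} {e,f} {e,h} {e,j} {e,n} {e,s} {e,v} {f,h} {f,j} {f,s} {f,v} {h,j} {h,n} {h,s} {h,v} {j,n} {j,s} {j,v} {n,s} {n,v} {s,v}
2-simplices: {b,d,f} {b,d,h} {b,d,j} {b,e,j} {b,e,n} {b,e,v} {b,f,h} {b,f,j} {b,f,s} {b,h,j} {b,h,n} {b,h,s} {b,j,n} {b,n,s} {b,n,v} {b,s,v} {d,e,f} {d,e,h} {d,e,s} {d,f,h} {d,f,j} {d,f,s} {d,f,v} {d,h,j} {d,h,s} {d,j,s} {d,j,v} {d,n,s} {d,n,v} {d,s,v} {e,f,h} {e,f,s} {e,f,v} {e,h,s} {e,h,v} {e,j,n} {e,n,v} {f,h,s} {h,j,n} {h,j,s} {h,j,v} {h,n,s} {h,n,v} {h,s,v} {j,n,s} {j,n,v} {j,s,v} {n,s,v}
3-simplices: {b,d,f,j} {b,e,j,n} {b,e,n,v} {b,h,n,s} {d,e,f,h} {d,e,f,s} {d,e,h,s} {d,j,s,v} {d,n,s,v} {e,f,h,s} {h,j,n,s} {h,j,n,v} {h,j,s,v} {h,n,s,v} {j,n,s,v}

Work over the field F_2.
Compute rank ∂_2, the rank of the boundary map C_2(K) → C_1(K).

n_0=9 n_1=35 n_2=48 n_3=15  [Z2]
∂1: piv[bd,be,bf,bh,bj,bn,bs,bv] rk=8  ker:de,df,dh,dj,dn,ds,dv,ef,eh,ej,en,es,ev,fh,fj,fs,fv,hj,hn,hs,hv,jn,js,jv,ns,nv,sv
∂2: piv[bdf,bdh,bdj,bej,ben,bev,bfh,bfj,bfs,bhj,bhn,bhs,bjn,bns,bnv,bsv,def,deh,des,dfs,dfv,djs,djv,dns,dnv,efv,ehv] rk=27  ker:dfh,dfj,dhj,dhs,dsv,efh,efs,ehs,ejn,env,fhs,hjn,hjs,hjv,hns,hnv,hsv,jns,jnv,jsv,nsv
∂3: piv[bdfj,bejn,benv,bhns,defh,defs,dehs,djsv,dnsv,efhs,hjns,hjnv,hjsv,hnsv] rk=14  ker:jnsv
rk∂_2=27

rank∂_2=27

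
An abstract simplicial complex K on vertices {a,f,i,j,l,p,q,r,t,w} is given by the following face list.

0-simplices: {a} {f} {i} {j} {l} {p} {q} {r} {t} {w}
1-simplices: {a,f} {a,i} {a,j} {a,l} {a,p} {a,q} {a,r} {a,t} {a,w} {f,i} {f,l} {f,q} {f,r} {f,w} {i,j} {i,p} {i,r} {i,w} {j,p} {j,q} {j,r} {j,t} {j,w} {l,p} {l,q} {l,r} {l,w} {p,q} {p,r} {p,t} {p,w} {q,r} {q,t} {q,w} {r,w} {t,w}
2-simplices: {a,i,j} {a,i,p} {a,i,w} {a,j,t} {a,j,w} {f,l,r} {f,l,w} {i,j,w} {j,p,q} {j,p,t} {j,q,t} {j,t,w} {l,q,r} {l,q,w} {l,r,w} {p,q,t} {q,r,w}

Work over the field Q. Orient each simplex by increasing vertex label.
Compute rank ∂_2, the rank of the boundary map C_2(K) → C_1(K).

n_0=10 n_1=36 n_2=17  [Q]
∂1: piv[af,ai,aj,al,ap,aq,ar,at,aw] rk=9  ker:fi,fl,fq,fr,fw,ij,ip,ir,iw,jp,jq,jr,jt,jw,lp,lq,lr,lw,pq,pr,pt,pw,qr,qt,qw,rw,tw
∂2: piv[aij,aip,aiw,ajt,ajw,flr,flw,jpq,jpt,jqt,jtw,lqr,lqw,lrw] rk=14  ker:ijw,pqt,qrw
rk∂_2=14

rank∂_2=14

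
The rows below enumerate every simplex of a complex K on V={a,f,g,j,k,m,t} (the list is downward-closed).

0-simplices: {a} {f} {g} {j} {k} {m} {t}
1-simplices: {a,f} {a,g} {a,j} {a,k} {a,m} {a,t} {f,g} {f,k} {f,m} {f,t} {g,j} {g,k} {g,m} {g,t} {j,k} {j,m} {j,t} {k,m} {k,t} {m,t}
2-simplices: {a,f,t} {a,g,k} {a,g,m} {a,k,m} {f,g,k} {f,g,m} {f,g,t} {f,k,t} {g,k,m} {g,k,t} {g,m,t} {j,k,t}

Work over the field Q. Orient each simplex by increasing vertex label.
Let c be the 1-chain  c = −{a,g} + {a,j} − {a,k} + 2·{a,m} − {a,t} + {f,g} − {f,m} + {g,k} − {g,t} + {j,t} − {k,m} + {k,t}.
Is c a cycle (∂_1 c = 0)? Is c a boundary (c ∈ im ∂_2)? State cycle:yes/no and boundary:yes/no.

n_0=7 n_1=20 n_2=12  [Q]
∂1: piv[af,ag,aj,ak,am,at] rk=6  ker:fg,fk,fm,ft,gj,gk,gm,gt,jk,jm,jt,km,kt,mt
∂2: piv[aft,agk,agm,akm,fgk,fgm,fgt,fkt,gmt,jkt] rk=10  ker:gkm,gkt
∂1c = 0
c vs im∂2: residual ≠ 0 ⇒ not boundary

cycle:yes boundary:no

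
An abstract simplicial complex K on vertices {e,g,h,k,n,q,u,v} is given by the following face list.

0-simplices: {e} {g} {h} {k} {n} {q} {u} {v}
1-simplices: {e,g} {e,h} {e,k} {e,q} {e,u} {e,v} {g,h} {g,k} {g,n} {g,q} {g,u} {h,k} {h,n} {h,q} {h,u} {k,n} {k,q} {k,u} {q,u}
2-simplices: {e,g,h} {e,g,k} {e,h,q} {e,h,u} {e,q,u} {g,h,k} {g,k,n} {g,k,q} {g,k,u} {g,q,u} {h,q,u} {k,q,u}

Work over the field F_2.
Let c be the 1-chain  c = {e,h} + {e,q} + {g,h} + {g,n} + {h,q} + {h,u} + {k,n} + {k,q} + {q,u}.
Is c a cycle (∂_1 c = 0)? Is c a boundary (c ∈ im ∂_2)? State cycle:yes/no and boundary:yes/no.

n_0=8 n_1=19 n_2=12  [Z2]
∂1: piv[eg,eh,ek,eq,eu,ev,gn] rk=7  ker:gh,gk,gq,gu,hk,hn,hq,hu,kn,kq,ku,qu
∂2: piv[egh,egk,ehq,ehu,equ,ghk,gkn,gkq,gku,gqu] rk=10  ker:hqu,kqu
∂1c = 0
c vs im∂2: residual ≠ 0 ⇒ not boundary

cycle:yes boundary:no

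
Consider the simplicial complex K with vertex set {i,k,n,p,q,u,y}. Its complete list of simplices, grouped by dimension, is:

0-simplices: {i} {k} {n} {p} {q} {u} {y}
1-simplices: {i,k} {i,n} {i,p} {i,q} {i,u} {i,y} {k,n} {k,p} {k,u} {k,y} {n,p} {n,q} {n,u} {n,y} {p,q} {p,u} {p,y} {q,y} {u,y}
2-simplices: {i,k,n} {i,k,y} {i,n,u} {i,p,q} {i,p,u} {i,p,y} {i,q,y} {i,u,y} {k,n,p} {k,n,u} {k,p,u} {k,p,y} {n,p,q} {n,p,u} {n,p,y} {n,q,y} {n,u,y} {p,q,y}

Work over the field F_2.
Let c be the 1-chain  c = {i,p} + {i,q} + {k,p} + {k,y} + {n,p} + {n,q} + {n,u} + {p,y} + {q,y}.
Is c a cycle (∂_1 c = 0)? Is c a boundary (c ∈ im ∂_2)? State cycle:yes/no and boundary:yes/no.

cycle:no boundary:no

n_0=7 n_1=19 n_2=18  [Z2]
∂1: piv[ik,in,ip,iq,iu,iy] rk=6  ker:kn,kp,ku,ky,np,nq,nu,ny,pq,pu,py,qy,uy
∂2: piv[ikn,iky,inu,ipq,ipu,ipy,iqy,iuy,knp,knu,kpu,npq,npy] rk=13  ker:kpy,npu,nqy,nuy,pqy
∂1c = {n} + {q} + {u} + {y}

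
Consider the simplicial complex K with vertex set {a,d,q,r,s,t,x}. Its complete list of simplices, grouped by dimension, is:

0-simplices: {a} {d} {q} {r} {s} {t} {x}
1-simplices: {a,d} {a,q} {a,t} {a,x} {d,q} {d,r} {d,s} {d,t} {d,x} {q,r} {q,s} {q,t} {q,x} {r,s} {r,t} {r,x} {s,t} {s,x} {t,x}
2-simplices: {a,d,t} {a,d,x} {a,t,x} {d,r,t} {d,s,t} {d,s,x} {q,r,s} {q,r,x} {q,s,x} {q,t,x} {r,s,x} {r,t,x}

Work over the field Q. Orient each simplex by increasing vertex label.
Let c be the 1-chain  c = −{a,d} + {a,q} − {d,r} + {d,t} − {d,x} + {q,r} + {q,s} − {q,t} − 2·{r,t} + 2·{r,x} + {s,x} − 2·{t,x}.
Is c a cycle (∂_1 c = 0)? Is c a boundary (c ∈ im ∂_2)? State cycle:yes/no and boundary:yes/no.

cycle:yes boundary:no

n_0=7 n_1=19 n_2=12  [Q]
∂1: piv[ad,aq,at,ax,dr,ds] rk=6  ker:dq,dt,dx,qr,qs,qt,qx,rs,rt,rx,st,sx,tx
∂2: piv[adt,adx,atx,drt,dst,dsx,qrs,qrx,qsx,qtx,rtx] rk=11  ker:rsx
∂1c = 0
c vs im∂2: residual ≠ 0 ⇒ not boundary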